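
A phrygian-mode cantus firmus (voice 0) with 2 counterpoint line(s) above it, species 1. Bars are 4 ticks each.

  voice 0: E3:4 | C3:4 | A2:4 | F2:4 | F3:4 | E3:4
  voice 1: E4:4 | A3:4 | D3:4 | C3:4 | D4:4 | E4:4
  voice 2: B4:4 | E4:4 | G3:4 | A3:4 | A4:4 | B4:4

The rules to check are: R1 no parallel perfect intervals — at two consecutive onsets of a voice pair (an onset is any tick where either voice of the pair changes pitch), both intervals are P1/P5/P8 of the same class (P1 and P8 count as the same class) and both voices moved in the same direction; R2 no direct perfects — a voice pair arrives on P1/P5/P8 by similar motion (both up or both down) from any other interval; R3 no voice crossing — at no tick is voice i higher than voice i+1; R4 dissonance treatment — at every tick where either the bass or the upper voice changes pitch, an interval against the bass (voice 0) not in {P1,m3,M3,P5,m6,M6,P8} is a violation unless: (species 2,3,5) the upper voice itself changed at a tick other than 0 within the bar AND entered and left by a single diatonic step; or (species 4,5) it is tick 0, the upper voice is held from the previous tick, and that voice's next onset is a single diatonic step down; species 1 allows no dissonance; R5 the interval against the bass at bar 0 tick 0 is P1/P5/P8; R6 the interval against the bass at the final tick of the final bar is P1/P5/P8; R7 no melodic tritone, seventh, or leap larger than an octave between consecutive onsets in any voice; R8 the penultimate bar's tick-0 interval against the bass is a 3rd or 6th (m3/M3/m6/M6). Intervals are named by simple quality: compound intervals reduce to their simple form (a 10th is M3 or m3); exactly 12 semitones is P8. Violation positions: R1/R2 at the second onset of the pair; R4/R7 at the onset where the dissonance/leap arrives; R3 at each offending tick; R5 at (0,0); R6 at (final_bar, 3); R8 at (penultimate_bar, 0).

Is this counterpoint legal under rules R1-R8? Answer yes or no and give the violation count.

No (7 violations)

bar 0: v0=E3 v1=E4 v2=B4 (P5)
bar 1: v0=C3 v1=A3 v2=E4 (M3)
bar 2: v0=A2 v1=D3 v2=G3 (m7)
bar 3: v0=F2 v1=C3 v2=A3 (M3)
bar 4: v0=F3 v1=D4 v2=A4 (M3)
bar 5: v0=E3 v1=E4 v2=B4 (P5)
  R1 @ bar1.0: E4/B4 P5 -> A3/E4 P5 similar
  R4 @ bar2.0: A2/D3 P4 untreated
  R4 @ bar2.0: A2/G3 m7 untreated
  R2 @ bar3.0: A2/D3 P4 -> F2/C3 P5 similar
  R2 @ bar4.0: C3/A3 M6 -> D4/A4 P5 similar
  R7 @ bar4.0: C3->D4 leap 14st
  R1 @ bar5.0: D4/A4 P5 -> E4/B4 P5 similar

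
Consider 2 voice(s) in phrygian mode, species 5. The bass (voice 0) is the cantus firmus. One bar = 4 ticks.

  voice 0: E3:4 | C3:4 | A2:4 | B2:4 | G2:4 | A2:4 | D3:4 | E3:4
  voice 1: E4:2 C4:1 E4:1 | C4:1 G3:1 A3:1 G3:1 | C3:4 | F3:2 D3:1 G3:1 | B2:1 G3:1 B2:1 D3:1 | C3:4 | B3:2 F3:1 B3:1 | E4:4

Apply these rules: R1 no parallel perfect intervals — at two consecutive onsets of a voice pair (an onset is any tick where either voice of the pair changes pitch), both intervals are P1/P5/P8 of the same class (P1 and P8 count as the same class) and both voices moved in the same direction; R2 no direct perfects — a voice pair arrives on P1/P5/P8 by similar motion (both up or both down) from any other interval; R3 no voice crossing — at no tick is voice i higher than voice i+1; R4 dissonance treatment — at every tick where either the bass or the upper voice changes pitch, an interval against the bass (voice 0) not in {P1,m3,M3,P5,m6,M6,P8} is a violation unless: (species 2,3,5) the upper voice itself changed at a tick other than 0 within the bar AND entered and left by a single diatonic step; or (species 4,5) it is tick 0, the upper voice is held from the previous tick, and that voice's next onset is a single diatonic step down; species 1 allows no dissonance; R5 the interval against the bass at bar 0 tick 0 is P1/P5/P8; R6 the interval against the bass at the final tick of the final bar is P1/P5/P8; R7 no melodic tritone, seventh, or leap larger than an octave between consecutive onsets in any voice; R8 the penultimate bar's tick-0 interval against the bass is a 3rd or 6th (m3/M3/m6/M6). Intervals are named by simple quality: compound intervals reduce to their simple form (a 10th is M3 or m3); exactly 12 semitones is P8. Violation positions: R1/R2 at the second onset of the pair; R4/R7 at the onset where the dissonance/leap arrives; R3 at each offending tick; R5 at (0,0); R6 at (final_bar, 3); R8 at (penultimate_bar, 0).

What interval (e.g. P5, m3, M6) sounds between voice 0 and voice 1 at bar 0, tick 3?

voice 0=E3 voice 1=E4 -> P8

P8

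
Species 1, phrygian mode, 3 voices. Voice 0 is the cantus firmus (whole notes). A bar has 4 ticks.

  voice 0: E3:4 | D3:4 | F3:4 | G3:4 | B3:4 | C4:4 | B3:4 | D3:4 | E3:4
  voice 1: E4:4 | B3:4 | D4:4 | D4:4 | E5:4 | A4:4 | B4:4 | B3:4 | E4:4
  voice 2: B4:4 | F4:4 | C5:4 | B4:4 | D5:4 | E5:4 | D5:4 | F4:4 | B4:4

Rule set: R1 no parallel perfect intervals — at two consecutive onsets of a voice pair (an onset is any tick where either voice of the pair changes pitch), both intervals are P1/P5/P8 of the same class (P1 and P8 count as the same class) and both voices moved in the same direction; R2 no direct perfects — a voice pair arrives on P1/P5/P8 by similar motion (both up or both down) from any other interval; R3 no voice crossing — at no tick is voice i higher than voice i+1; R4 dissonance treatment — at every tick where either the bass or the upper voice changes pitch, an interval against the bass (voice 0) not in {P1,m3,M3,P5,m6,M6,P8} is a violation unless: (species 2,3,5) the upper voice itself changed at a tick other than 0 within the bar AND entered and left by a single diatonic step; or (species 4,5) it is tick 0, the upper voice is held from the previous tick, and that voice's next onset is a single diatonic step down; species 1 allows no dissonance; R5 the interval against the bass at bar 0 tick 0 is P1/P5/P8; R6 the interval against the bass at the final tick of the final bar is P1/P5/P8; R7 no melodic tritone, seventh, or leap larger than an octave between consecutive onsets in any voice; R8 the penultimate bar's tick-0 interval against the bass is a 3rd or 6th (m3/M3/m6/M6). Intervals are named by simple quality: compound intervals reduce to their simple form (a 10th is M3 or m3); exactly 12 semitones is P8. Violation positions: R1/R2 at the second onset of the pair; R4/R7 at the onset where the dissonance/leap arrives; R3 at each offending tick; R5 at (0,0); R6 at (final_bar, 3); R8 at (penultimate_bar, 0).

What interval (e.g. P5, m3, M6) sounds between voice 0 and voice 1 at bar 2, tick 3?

voice 0=F3 voice 1=D4 -> M6

M6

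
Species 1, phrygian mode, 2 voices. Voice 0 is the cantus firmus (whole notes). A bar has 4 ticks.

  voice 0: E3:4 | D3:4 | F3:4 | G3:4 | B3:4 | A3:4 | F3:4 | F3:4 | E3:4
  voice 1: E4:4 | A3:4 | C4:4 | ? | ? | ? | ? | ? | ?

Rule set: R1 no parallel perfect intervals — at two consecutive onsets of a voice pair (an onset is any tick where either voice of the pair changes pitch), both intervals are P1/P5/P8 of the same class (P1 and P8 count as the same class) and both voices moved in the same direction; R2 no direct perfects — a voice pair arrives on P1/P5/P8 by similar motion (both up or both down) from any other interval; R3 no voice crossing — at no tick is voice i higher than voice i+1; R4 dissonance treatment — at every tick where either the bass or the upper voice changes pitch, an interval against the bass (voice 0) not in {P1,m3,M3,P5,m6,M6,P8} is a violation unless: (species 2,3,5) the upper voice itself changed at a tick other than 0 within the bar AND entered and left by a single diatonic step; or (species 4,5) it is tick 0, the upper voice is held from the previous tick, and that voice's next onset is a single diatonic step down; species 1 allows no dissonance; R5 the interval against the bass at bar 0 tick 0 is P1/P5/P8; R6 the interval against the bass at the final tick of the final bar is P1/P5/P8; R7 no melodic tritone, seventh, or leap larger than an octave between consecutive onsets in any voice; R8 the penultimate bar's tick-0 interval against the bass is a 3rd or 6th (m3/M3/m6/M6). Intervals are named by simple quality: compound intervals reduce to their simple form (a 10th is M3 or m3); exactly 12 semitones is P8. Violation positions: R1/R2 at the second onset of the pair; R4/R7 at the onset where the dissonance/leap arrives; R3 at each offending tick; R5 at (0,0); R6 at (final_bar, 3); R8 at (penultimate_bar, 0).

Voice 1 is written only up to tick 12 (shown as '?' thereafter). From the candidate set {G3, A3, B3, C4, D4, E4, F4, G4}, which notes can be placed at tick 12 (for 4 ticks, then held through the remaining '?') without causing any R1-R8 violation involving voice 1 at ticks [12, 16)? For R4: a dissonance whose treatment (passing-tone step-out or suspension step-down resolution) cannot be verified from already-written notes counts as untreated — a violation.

G3: legal
A3: violates R4
B3: legal
C4: violates R4
D4: violates R1
E4: legal
F4: violates R4
G4: violates R2

{B3, E4, G3}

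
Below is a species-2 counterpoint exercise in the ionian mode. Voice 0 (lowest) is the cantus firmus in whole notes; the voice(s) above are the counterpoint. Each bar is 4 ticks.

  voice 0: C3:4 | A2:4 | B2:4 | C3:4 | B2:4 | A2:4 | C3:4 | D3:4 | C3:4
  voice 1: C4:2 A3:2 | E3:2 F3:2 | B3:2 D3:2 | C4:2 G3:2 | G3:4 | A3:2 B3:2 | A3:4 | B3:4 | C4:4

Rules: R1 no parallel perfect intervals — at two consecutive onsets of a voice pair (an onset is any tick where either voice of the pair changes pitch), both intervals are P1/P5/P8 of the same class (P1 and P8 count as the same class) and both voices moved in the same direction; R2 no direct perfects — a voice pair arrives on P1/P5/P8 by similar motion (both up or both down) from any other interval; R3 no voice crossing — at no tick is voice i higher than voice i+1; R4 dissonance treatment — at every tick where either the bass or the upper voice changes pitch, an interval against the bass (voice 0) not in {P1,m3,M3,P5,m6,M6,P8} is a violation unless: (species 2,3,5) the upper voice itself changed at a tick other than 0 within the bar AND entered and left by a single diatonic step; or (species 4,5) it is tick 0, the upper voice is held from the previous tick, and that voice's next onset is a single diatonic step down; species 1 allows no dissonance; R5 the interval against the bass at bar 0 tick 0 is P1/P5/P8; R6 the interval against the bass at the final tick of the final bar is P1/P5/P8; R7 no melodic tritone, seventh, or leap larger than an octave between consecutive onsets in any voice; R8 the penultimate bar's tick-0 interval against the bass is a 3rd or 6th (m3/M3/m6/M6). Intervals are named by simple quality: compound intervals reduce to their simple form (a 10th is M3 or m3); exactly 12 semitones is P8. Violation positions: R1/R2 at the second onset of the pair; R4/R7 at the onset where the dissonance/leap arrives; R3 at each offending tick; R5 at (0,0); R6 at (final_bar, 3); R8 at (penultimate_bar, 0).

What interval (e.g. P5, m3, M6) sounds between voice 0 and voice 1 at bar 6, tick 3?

M6

voice 0=C3 voice 1=A3 -> M6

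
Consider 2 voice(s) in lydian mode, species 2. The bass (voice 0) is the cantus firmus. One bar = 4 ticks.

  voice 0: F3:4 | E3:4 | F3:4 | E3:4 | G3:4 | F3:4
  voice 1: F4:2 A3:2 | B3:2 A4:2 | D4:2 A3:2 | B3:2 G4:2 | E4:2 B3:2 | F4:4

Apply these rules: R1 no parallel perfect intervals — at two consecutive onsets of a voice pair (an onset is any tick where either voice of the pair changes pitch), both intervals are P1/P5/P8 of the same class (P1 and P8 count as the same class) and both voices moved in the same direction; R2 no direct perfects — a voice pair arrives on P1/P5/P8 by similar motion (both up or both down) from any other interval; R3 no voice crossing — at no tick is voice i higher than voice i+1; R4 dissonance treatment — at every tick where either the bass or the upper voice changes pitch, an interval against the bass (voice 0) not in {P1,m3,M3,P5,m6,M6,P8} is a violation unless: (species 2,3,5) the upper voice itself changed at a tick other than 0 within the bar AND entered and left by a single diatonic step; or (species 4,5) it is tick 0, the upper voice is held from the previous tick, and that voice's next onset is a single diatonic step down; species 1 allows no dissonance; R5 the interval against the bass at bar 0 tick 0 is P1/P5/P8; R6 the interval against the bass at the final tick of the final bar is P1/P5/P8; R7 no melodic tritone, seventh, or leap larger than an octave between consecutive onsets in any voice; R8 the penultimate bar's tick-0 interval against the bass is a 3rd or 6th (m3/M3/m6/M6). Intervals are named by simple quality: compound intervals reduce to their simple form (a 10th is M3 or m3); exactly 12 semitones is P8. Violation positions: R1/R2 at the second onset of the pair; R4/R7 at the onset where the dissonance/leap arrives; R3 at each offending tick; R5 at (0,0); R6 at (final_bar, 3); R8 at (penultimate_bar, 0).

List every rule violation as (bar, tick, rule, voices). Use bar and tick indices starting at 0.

(1, 2, R4, (0, 1))
(1, 2, R7, (1,))
(5, 0, R7, (1,))

bar 0: v0=F3 v1=F4 downbeat P8
bar 1: v0=E3 v1=B3 downbeat P5
bar 2: v0=F3 v1=D4 downbeat M6
bar 3: v0=E3 v1=B3 downbeat P5
bar 4: v0=G3 v1=E4 downbeat M6
bar 5: v0=F3 v1=F4 downbeat P8
  -> R4 @ bar 1 tick 2 v(0, 1): E3/A4 P4 untreated
  -> R7 @ bar 1 tick 2 v(1,): B3->A4 leap 10st
  -> R7 @ bar 5 tick 0 v(1,): B3->F4 leap 6st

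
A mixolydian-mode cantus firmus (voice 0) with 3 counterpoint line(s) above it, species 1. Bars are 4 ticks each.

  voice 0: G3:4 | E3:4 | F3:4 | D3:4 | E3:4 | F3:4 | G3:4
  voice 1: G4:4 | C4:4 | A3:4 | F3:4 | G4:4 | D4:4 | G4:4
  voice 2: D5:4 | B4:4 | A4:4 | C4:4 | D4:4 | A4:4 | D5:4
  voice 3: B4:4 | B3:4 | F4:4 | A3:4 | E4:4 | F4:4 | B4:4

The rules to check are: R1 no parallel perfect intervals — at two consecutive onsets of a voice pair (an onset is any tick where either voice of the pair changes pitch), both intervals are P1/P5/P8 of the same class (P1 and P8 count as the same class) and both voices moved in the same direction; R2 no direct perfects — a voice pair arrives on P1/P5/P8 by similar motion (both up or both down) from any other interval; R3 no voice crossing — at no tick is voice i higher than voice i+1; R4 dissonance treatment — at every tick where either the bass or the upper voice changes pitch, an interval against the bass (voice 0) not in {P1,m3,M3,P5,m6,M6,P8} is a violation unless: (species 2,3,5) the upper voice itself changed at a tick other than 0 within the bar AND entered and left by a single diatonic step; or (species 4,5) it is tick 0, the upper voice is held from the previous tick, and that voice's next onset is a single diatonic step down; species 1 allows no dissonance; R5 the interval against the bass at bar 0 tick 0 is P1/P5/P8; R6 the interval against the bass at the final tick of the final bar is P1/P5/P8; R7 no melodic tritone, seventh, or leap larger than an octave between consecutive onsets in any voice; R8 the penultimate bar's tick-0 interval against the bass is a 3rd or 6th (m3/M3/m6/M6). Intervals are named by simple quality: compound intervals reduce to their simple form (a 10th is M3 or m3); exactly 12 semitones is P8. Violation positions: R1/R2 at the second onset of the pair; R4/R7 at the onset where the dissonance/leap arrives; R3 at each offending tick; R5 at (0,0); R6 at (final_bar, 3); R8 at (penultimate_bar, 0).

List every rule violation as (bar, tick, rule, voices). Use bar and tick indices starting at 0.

(0, 0, R3, (2, 3))
(0, 0, R5, (0, 3))
(0, 1, R3, (2, 3))
(0, 2, R3, (2, 3))
(0, 3, R3, (2, 3))
(1, 0, R1, (0, 2))
(1, 0, R2, (0, 3))
(1, 0, R2, (2, 3))
(1, 0, R3, (2, 3))
(1, 1, R3, (2, 3))
(1, 2, R3, (2, 3))
(1, 3, R3, (2, 3))
(2, 0, R2, (0, 3))
(2, 0, R2, (1, 2))
(2, 0, R3, (2, 3))
(2, 0, R7, (3,))
(2, 1, R3, (2, 3))
(2, 2, R3, (2, 3))
(2, 3, R3, (2, 3))
(3, 0, R2, (0, 3))
(3, 0, R2, (1, 2))
(3, 0, R3, (2, 3))
(3, 0, R4, (0, 2))
(3, 1, R3, (2, 3))
(3, 2, R3, (2, 3))
(3, 3, R3, (2, 3))
(4, 0, R2, (0, 3))
(4, 0, R3, (1, 2))
(4, 0, R4, (0, 2))
(4, 0, R7, (1,))
(4, 1, R3, (1, 2))
(4, 2, R3, (1, 2))
(4, 3, R3, (1, 2))
(5, 0, R1, (0, 3))
(5, 0, R3, (2, 3))
(5, 0, R8, (0, 3))
(5, 1, R3, (2, 3))
(5, 2, R3, (2, 3))
(5, 3, R3, (2, 3))
(6, 0, R1, (1, 2))
(6, 0, R2, (0, 1))
(6, 0, R2, (0, 2))
(6, 0, R3, (2, 3))
(6, 0, R7, (3,))
(6, 1, R3, (2, 3))
(6, 2, R3, (2, 3))
(6, 3, R3, (2, 3))
(6, 3, R6, (0, 3))

bar 0: v0=G3 v1=G4 v2=D5 v3=B4 downbeat M3
bar 1: v0=E3 v1=C4 v2=B4 v3=B3 downbeat P5
bar 2: v0=F3 v1=A3 v2=A4 v3=F4 downbeat P8
bar 3: v0=D3 v1=F3 v2=C4 v3=A3 downbeat P5
bar 4: v0=E3 v1=G4 v2=D4 v3=E4 downbeat P8
bar 5: v0=F3 v1=D4 v2=A4 v3=F4 downbeat P8
bar 6: v0=G3 v1=G4 v2=D5 v3=B4 downbeat M3
  -> R3 @ bar 0 tick 0 v(2, 3): D5 above B4
  -> R5 @ bar 0 tick 0 v(0, 3): opens on M3
  -> R3 @ bar 0 tick 1 v(2, 3): D5 above B4
  -> R3 @ bar 0 tick 2 v(2, 3): D5 above B4
  -> R3 @ bar 0 tick 3 v(2, 3): D5 above B4
  -> R1 @ bar 1 tick 0 v(0, 2): G3/D5 P5 -> E3/B4 P5 similar
  -> R2 @ bar 1 tick 0 v(0, 3): G3/B4 M3 -> E3/B3 P5 similar
  -> R2 @ bar 1 tick 0 v(2, 3): D5/B4 m3 -> B4/B3 P8 similar
  -> R3 @ bar 1 tick 0 v(2, 3): B4 above B3
  -> R3 @ bar 1 tick 1 v(2, 3): B4 above B3
  -> R3 @ bar 1 tick 2 v(2, 3): B4 above B3
  -> R3 @ bar 1 tick 3 v(2, 3): B4 above B3
  -> R2 @ bar 2 tick 0 v(0, 3): E3/B3 P5 -> F3/F4 P8 similar
  -> R2 @ bar 2 tick 0 v(1, 2): C4/B4 M7 -> A3/A4 P8 similar
  -> R3 @ bar 2 tick 0 v(2, 3): A4 above F4
  -> R7 @ bar 2 tick 0 v(3,): B3->F4 leap 6st
  -> R3 @ bar 2 tick 1 v(2, 3): A4 above F4
  -> R3 @ bar 2 tick 2 v(2, 3): A4 above F4
  -> R3 @ bar 2 tick 3 v(2, 3): A4 above F4
  -> R2 @ bar 3 tick 0 v(0, 3): F3/F4 P8 -> D3/A3 P5 similar
  -> R2 @ bar 3 tick 0 v(1, 2): A3/A4 P8 -> F3/C4 P5 similar
  -> R3 @ bar 3 tick 0 v(2, 3): C4 above A3
  -> R4 @ bar 3 tick 0 v(0, 2): D3/C4 m7 untreated
  -> R3 @ bar 3 tick 1 v(2, 3): C4 above A3
  -> R3 @ bar 3 tick 2 v(2, 3): C4 above A3
  -> R3 @ bar 3 tick 3 v(2, 3): C4 above A3
  -> R2 @ bar 4 tick 0 v(0, 3): D3/A3 P5 -> E3/E4 P8 similar
  -> R3 @ bar 4 tick 0 v(1, 2): G4 above D4
  -> R4 @ bar 4 tick 0 v(0, 2): E3/D4 m7 untreated
  -> R7 @ bar 4 tick 0 v(1,): F3->G4 leap 14st
  -> R3 @ bar 4 tick 1 v(1, 2): G4 above D4
  -> R3 @ bar 4 tick 2 v(1, 2): G4 above D4
  -> R3 @ bar 4 tick 3 v(1, 2): G4 above D4
  -> R1 @ bar 5 tick 0 v(0, 3): E3/E4 P8 -> F3/F4 P8 similar
  -> R3 @ bar 5 tick 0 v(2, 3): A4 above F4
  -> R8 @ bar 5 tick 0 v(0, 3): penult P8 not 3rd/6th
  -> R3 @ bar 5 tick 1 v(2, 3): A4 above F4
  -> R3 @ bar 5 tick 2 v(2, 3): A4 above F4
  -> R3 @ bar 5 tick 3 v(2, 3): A4 above F4
  -> R1 @ bar 6 tick 0 v(1, 2): D4/A4 P5 -> G4/D5 P5 similar
  -> R2 @ bar 6 tick 0 v(0, 1): F3/D4 M6 -> G3/G4 P8 similar
  -> R2 @ bar 6 tick 0 v(0, 2): F3/A4 M3 -> G3/D5 P5 similar
  -> R3 @ bar 6 tick 0 v(2, 3): D5 above B4
  -> R7 @ bar 6 tick 0 v(3,): F4->B4 leap 6st
  -> R3 @ bar 6 tick 1 v(2, 3): D5 above B4
  -> R3 @ bar 6 tick 2 v(2, 3): D5 above B4
  -> R3 @ bar 6 tick 3 v(2, 3): D5 above B4
  -> R6 @ bar 6 tick 3 v(0, 3): closes on M3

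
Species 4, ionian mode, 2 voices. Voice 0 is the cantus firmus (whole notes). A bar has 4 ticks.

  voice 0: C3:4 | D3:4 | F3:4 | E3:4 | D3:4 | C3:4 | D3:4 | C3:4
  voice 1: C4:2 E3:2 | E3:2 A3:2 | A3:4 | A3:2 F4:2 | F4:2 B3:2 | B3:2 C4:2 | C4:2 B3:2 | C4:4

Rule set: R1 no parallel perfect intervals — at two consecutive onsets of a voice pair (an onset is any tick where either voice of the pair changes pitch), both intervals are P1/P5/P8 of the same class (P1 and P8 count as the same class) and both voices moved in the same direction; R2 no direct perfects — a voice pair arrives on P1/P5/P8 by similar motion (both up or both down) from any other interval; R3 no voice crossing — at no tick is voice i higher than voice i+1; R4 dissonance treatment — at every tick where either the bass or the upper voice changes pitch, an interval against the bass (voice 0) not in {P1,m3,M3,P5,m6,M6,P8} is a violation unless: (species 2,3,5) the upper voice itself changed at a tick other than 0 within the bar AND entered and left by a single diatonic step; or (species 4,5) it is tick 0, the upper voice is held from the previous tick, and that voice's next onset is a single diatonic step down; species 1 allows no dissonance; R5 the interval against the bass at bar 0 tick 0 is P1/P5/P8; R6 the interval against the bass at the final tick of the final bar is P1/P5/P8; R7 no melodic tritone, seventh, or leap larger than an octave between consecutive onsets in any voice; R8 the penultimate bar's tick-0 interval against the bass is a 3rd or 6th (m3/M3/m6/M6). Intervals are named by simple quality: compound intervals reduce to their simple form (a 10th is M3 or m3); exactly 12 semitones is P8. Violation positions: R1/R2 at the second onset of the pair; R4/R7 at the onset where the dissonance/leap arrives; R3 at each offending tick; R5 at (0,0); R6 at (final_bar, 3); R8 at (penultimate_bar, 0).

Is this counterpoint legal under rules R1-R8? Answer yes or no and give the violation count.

No (6 violations)

bar 0: v0=C3 v1=C4 (P8)
bar 1: v0=D3 v1=E3 (M2)
bar 2: v0=F3 v1=A3 (M3)
bar 3: v0=E3 v1=A3 (P4)
bar 4: v0=D3 v1=F4 (m3)
bar 5: v0=C3 v1=B3 (M7)
bar 6: v0=D3 v1=C4 (m7)
bar 7: v0=C3 v1=C4 (P8)
  R4 @ bar1.0: D3/E3 M2 untreated
  R4 @ bar3.0: E3/A3 P4 untreated
  R4 @ bar3.2: E3/F4 m2 untreated
  R7 @ bar4.2: F4->B3 leap 6st
  R4 @ bar5.0: C3/B3 M7 untreated
  R8 @ bar6.0: penult m7 not 3rd/6th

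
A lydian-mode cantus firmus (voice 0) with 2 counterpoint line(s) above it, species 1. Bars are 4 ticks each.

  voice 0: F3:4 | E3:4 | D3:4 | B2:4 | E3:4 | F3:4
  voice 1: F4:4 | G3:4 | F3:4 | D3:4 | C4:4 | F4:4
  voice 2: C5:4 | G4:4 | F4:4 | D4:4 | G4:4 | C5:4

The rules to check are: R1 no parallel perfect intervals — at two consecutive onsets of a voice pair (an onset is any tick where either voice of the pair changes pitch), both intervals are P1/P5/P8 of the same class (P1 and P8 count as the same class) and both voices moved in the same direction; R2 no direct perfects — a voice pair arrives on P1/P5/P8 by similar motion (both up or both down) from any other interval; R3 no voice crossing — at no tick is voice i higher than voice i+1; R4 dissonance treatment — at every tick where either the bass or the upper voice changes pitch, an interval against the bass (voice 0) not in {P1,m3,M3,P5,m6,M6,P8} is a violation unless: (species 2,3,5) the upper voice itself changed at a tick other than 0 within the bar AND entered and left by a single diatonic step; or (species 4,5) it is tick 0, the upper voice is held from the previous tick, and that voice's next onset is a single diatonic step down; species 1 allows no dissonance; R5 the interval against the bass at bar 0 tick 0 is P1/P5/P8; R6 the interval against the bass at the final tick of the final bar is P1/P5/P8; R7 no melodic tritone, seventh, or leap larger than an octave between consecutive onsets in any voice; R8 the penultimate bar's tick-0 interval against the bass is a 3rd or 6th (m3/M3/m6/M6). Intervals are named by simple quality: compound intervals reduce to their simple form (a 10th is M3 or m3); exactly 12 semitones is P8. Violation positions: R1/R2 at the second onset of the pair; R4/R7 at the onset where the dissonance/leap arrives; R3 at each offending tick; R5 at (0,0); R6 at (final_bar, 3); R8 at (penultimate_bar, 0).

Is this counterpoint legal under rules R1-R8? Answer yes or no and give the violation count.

bar 0: v0=F3 v1=F4 v2=C5 (P5)
bar 1: v0=E3 v1=G3 v2=G4 (m3)
bar 2: v0=D3 v1=F3 v2=F4 (m3)
bar 3: v0=B2 v1=D3 v2=D4 (m3)
bar 4: v0=E3 v1=C4 v2=G4 (m3)
bar 5: v0=F3 v1=F4 v2=C5 (P5)
  R2 @ bar1.0: F4/C5 P5 -> G3/G4 P8 similar
  R7 @ bar1.0: F4->G3 leap 10st
  R1 @ bar2.0: G3/G4 P8 -> F3/F4 P8 similar
  R1 @ bar3.0: F3/F4 P8 -> D3/D4 P8 similar
  R2 @ bar4.0: D3/D4 P8 -> C4/G4 P5 similar
  R7 @ bar4.0: D3->C4 leap 10st
  R1 @ bar5.0: C4/G4 P5 -> F4/C5 P5 similar
  R2 @ bar5.0: E3/C4 m6 -> F3/F4 P8 similar
  R2 @ bar5.0: E3/G4 m3 -> F3/C5 P5 similar

No (9 violations)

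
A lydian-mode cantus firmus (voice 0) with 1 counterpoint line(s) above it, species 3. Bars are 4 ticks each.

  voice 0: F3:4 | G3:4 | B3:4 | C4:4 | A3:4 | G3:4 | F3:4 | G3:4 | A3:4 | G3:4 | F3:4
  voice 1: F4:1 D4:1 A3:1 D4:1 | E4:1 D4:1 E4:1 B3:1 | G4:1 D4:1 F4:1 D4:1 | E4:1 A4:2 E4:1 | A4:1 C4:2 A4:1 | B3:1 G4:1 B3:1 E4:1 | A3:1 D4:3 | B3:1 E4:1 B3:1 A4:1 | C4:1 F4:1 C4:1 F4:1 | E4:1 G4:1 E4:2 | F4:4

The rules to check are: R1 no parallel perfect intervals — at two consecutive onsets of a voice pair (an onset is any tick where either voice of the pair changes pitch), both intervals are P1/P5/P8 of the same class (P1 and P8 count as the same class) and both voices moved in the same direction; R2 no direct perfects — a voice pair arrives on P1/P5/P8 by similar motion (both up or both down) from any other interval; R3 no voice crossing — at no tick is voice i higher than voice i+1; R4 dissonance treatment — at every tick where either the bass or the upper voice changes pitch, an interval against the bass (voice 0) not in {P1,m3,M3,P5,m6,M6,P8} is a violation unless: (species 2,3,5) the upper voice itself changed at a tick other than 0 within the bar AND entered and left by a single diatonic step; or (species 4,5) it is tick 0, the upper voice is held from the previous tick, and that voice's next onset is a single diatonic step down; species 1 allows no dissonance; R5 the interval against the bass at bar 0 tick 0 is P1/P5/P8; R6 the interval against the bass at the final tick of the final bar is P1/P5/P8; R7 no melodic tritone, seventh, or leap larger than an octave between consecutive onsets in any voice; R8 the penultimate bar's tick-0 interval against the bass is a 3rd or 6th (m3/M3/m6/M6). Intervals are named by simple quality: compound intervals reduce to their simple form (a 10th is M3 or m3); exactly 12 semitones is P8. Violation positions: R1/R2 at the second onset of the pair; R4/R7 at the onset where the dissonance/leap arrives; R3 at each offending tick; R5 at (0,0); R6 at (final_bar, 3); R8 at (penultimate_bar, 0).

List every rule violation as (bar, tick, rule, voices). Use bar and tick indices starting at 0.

(2, 2, R4, (0, 1))
(5, 0, R7, (1,))
(7, 3, R4, (0, 1))
(7, 3, R7, (1,))

bar 0: v0=F3 v1=F4 downbeat P8
bar 1: v0=G3 v1=E4 downbeat M6
bar 2: v0=B3 v1=G4 downbeat m6
bar 3: v0=C4 v1=E4 downbeat M3
bar 4: v0=A3 v1=A4 downbeat P8
bar 5: v0=G3 v1=B3 downbeat M3
bar 6: v0=F3 v1=A3 downbeat M3
bar 7: v0=G3 v1=B3 downbeat M3
bar 8: v0=A3 v1=C4 downbeat m3
bar 9: v0=G3 v1=E4 downbeat M6
bar 10: v0=F3 v1=F4 downbeat P8
  -> R4 @ bar 2 tick 2 v(0, 1): B3/F4 TT untreated
  -> R7 @ bar 5 tick 0 v(1,): A4->B3 leap 10st
  -> R4 @ bar 7 tick 3 v(0, 1): G3/A4 M2 untreated
  -> R7 @ bar 7 tick 3 v(1,): B3->A4 leap 10st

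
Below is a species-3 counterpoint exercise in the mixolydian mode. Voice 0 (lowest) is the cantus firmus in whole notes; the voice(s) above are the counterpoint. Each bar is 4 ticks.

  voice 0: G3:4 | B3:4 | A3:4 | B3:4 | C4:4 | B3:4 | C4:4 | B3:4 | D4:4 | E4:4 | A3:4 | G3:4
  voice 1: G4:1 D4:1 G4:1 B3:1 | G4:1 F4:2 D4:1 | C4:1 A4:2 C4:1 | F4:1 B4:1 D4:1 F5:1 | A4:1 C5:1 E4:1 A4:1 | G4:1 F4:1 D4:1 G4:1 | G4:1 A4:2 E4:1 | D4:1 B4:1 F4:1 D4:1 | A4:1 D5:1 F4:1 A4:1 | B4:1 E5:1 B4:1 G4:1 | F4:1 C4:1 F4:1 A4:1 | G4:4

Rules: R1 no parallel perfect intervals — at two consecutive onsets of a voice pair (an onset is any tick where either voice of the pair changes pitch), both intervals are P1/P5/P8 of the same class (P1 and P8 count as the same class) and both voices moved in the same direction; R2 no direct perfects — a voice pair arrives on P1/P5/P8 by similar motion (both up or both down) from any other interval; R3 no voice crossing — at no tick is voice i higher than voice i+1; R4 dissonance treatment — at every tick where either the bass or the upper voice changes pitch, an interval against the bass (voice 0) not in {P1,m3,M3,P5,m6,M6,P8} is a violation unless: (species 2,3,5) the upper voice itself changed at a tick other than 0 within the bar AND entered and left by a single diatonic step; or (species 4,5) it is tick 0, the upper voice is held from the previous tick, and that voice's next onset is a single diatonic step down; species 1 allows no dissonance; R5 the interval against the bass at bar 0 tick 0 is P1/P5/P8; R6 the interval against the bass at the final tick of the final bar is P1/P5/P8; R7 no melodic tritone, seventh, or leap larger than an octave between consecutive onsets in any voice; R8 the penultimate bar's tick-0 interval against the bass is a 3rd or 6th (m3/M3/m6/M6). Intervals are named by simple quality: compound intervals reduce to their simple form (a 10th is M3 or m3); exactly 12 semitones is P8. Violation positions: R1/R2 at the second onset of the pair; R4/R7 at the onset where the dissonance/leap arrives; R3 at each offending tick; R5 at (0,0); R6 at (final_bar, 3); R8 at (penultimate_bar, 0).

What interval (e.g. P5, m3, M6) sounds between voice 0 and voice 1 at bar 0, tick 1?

P5

voice 0=G3 voice 1=D4 -> P5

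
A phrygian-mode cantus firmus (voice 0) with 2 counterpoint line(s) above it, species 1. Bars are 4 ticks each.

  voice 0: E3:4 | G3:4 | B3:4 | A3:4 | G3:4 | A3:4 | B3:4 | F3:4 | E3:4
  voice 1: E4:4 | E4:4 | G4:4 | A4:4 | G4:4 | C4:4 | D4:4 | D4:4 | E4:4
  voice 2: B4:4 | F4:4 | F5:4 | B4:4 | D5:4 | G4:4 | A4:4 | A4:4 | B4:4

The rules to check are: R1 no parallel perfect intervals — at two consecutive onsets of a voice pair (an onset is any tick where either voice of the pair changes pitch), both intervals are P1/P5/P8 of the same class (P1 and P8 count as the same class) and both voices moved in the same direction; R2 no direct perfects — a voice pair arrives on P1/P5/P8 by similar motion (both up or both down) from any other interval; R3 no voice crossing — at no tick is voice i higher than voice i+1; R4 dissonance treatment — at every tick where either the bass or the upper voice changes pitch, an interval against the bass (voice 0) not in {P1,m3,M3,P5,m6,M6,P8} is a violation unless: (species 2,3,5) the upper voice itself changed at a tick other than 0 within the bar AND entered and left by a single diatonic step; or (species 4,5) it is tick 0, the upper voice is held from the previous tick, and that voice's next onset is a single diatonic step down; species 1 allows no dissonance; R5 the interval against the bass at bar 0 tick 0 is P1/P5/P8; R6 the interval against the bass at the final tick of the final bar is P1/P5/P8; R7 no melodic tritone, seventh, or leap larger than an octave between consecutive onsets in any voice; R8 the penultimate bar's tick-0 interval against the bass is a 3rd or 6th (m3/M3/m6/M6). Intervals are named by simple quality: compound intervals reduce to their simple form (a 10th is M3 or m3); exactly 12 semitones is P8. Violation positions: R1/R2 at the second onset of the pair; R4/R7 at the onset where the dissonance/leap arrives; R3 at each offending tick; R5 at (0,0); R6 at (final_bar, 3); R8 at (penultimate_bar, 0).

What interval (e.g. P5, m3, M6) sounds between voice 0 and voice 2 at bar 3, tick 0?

M2

voice 0=A3 voice 2=B4 -> M2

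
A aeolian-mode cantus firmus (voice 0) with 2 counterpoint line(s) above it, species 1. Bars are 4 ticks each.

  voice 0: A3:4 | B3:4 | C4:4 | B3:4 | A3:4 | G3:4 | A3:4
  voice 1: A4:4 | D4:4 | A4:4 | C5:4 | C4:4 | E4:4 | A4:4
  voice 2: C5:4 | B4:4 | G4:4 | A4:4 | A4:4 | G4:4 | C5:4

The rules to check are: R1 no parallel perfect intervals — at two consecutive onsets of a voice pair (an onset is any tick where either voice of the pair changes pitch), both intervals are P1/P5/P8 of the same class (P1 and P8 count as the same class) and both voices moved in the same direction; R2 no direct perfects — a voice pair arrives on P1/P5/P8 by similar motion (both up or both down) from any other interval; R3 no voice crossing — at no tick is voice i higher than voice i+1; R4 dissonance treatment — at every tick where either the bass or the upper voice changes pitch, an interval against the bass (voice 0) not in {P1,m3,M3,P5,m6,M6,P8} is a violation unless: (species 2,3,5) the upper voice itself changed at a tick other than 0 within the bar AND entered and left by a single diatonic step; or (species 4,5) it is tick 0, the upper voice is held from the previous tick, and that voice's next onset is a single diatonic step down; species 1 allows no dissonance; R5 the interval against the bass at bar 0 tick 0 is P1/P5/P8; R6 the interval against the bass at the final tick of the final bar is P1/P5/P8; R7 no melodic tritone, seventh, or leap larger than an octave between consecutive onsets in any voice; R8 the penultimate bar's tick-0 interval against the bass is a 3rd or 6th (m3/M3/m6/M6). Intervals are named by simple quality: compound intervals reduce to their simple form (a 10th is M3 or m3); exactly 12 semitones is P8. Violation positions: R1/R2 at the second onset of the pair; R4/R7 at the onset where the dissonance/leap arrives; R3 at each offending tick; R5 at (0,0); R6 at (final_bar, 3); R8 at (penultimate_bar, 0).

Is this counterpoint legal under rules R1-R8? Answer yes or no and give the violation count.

No (15 violations)

bar 0: v0=A3 v1=A4 v2=C5 (m3)
bar 1: v0=B3 v1=D4 v2=B4 (P8)
bar 2: v0=C4 v1=A4 v2=G4 (P5)
bar 3: v0=B3 v1=C5 v2=A4 (m7)
bar 4: v0=A3 v1=C4 v2=A4 (P8)
bar 5: v0=G3 v1=E4 v2=G4 (P8)
bar 6: v0=A3 v1=A4 v2=C5 (m3)
  R5 @ bar0.0: opens on m3
  R3 @ bar2.0: A4 above G4
  R3 @ bar2.1: A4 above G4
  R3 @ bar2.2: A4 above G4
  R3 @ bar2.3: A4 above G4
  R3 @ bar3.0: C5 above A4
  R4 @ bar3.0: B3/C5 m2 untreated
  R4 @ bar3.0: B3/A4 m7 untreated
  R3 @ bar3.1: C5 above A4
  R3 @ bar3.2: C5 above A4
  R3 @ bar3.3: C5 above A4
  R1 @ bar5.0: A3/A4 P8 -> G3/G4 P8 similar
  R8 @ bar5.0: penult P8 not 3rd/6th
  R2 @ bar6.0: G3/E4 M6 -> A3/A4 P8 similar
  R6 @ bar6.3: closes on m3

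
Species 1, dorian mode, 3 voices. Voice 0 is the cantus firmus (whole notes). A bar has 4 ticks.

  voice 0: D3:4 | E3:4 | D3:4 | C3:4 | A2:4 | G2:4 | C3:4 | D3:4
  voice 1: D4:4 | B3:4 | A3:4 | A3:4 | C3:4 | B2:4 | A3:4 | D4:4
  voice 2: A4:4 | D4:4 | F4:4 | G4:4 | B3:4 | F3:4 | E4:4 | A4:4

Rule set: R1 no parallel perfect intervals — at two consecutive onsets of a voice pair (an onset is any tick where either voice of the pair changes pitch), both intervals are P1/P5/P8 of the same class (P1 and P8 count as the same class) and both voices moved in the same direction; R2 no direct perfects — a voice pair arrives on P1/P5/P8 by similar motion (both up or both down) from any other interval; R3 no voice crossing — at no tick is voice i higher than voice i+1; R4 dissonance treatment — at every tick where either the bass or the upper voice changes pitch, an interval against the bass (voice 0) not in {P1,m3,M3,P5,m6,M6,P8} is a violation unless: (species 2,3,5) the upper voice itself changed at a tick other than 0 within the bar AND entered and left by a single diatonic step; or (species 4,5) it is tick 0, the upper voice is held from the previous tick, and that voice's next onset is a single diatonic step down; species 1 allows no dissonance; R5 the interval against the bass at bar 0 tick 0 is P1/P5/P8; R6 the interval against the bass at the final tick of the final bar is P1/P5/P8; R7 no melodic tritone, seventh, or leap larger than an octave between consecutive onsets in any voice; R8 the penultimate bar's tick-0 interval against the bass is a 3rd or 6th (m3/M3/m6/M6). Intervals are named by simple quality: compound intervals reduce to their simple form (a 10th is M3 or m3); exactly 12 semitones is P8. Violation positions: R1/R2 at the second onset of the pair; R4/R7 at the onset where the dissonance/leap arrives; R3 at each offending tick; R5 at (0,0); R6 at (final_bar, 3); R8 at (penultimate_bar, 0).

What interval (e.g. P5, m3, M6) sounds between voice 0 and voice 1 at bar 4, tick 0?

voice 0=A2 voice 1=C3 -> m3

m3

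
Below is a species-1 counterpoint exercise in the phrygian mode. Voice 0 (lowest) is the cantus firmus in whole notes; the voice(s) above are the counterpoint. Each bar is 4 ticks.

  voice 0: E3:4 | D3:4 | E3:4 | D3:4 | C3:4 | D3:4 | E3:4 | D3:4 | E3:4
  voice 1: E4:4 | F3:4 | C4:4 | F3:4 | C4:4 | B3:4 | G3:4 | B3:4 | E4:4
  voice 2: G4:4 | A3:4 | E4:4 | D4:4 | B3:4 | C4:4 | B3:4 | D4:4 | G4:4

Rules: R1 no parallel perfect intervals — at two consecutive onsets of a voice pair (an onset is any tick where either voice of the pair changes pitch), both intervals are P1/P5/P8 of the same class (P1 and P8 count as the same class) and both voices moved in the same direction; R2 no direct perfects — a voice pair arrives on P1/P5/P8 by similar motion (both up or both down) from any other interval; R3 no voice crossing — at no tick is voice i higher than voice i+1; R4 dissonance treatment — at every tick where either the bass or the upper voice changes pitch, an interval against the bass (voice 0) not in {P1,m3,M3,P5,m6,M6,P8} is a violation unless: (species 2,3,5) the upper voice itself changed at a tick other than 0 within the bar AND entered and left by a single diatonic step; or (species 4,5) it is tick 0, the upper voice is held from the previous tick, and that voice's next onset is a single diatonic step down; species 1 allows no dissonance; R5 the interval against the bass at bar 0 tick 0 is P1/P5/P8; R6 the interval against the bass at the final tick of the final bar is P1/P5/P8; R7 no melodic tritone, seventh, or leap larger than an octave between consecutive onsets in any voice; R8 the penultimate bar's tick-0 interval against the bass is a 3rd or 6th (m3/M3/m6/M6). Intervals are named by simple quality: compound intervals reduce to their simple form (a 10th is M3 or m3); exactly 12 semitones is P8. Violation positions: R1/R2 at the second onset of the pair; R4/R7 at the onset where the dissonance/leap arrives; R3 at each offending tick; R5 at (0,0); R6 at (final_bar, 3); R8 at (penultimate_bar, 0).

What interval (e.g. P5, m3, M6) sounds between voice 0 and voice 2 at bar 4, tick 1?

M7

voice 0=C3 voice 2=B3 -> M7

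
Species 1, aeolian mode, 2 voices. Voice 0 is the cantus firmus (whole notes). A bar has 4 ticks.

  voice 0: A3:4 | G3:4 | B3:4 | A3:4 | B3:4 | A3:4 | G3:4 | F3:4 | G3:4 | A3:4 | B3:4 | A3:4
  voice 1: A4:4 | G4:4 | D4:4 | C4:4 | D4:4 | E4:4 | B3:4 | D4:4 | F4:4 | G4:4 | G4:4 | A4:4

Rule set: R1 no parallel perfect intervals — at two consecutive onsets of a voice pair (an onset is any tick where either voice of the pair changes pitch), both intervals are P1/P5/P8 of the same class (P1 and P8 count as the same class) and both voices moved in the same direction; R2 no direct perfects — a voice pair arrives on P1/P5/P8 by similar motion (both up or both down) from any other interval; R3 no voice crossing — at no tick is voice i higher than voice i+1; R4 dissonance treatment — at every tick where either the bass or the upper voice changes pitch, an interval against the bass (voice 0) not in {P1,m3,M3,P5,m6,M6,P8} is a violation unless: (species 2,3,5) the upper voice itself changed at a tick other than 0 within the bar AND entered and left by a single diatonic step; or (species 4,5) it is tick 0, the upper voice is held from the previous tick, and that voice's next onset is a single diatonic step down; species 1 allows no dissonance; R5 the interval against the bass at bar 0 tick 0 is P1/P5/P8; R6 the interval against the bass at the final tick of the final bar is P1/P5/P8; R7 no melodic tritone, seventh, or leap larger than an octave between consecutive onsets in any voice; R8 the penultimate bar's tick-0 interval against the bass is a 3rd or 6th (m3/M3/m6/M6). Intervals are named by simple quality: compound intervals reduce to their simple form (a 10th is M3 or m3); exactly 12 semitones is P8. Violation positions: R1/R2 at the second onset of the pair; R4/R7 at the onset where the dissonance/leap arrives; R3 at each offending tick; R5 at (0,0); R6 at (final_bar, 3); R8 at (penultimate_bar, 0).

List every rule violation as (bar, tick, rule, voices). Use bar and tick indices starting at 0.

bar 0: v0=A3 v1=A4 downbeat P8
bar 1: v0=G3 v1=G4 downbeat P8
bar 2: v0=B3 v1=D4 downbeat m3
bar 3: v0=A3 v1=C4 downbeat m3
bar 4: v0=B3 v1=D4 downbeat m3
bar 5: v0=A3 v1=E4 downbeat P5
bar 6: v0=G3 v1=B3 downbeat M3
bar 7: v0=F3 v1=D4 downbeat M6
bar 8: v0=G3 v1=F4 downbeat m7
bar 9: v0=A3 v1=G4 downbeat m7
bar 10: v0=B3 v1=G4 downbeat m6
bar 11: v0=A3 v1=A4 downbeat P8
  -> R1 @ bar 1 tick 0 v(0, 1): A3/A4 P8 -> G3/G4 P8 similar
  -> R4 @ bar 8 tick 0 v(0, 1): G3/F4 m7 untreated
  -> R4 @ bar 9 tick 0 v(0, 1): A3/G4 m7 untreated

(1, 0, R1, (0, 1))
(8, 0, R4, (0, 1))
(9, 0, R4, (0, 1))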